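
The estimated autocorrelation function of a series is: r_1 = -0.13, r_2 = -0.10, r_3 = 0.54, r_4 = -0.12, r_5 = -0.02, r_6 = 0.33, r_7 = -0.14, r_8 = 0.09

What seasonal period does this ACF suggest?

The largest autocorrelation is r_3 = 0.54, with a weaker echo at lag 6 (0.33); the remaining lags stay at or below 0.09.
The dominant spike at lag 3 indicates a seasonal period of 3.

3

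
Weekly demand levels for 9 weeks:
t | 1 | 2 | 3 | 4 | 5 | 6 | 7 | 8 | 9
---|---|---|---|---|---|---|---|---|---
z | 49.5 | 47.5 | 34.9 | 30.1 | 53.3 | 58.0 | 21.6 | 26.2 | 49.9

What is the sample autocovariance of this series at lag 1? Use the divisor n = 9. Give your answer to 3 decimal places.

-1.545

Mean z̄ = (49.5 + 47.5 + 34.9 + 30.1 + 53.3 + 58.0 + 21.6 + 26.2 + 49.9)/9 = 41.2222
Σ_{t=1}^{8}(z_t−z̄)(z_{t+1}−z̄) = -13.9072
γ_1 = -13.9072 / 9 = -1.545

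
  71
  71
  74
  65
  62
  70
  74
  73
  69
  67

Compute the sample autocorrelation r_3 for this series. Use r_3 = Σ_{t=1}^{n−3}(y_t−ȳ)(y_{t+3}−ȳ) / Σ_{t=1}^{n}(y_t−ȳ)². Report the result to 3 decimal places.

-0.521

Mean ȳ = (71 + 71 + 74 + 65 + 62 + 70 + 74 + 73 + 69 + 67)/10 = 69.6000
Numerator Σ_{t=1}^{7}(y_t−ȳ)(y_{t+3}−ȳ) = -73.0800
Denominator Σ(y_t−ȳ)² = 140.4000
r_3 = -73.0800 / 140.4000 = -0.521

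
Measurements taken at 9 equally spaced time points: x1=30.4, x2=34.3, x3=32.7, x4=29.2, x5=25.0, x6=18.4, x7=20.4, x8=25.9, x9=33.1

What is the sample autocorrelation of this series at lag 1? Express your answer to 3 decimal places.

0.585

Mean x̄ = (30.4 + 34.3 + 32.7 + 29.2 + 25.0 + 18.4 + 20.4 + 25.9 + 33.1)/9 = 27.7111
Numerator Σ_{t=1}^{8}(x_t−x̄)(x_{t+1}−x̄) = 150.7788
Denominator Σ(x_t−x̄)² = 257.5689
r_1 = 150.7788 / 257.5689 = 0.585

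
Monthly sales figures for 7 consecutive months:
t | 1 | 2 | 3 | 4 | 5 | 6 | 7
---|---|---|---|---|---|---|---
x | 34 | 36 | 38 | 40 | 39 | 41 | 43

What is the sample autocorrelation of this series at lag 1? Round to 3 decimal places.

Mean x̄ = (34 + 36 + 38 + 40 + 39 + 41 + 43)/7 = 38.7143
Deviations from mean: -4.7143, -2.7143, -0.7143, 1.2857, 0.2857, 2.2857, 4.2857
Σ(x_t−x̄)(x_{t+1}−x̄) = (12.7959) + (1.9388) + (-0.9184) + (0.3673) + (0.6531) + (9.7959) = 24.6327
Denominator Σ(x_t−x̄)² = 55.4286
r_1 = 24.6327 / 55.4286 = 0.444

0.444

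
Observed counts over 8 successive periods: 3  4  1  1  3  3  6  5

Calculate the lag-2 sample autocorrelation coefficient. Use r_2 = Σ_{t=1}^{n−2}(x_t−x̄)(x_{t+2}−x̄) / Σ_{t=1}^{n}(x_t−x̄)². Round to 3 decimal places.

-0.052

Mean x̄ = (3 + 4 + 1 + 1 + 3 + 3 + 6 + 5)/8 = 3.2500
Deviations from mean: -0.2500, 0.7500, -2.2500, -2.2500, -0.2500, -0.2500, 2.7500, 1.7500
Σ(x_t−x̄)(x_{t+2}−x̄) = (0.5625) + (-1.6875) + (0.5625) + (0.5625) + (-0.6875) + (-0.4375) = -1.1250
Denominator Σ(x_t−x̄)² = 21.5000
r_2 = -1.1250 / 21.5000 = -0.052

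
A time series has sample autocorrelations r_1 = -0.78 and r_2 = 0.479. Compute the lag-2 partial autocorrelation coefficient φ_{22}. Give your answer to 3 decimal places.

φ_{22} = (r_2 − r_1²) / (1 − r_1²)
r_1² = (-0.78)² = 0.6084
Numerator = 0.479 − 0.6084 = -0.1294; denominator = 1 − 0.6084 = 0.3916
φ_{22} = -0.1294 / 0.3916 = -0.330

-0.330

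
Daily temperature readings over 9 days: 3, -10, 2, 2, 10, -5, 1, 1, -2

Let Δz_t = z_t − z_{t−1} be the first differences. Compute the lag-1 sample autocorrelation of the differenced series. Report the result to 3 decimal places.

-0.558

First differences Δz: -13, 12, 0, 8, -15, 6, 0, -3
Mean of differences = -0.6250
Numerator Σ(Δz_t−Δz̄)(Δz_{t+1}−Δz̄) = -359.5156
Denominator Σ(Δz_t−Δz̄)² = 643.8750
r_1(Δz) = -359.5156 / 643.8750 = -0.558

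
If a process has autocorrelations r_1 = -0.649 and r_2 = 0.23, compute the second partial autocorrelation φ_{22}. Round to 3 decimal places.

-0.330

φ_{22} = (r_2 − r_1²) / (1 − r_1²)
r_1² = (-0.649)² = 0.421201
Numerator = 0.23 − 0.4212 = -0.1912; denominator = 1 − 0.4212 = 0.5788
φ_{22} = -0.1912 / 0.5788 = -0.330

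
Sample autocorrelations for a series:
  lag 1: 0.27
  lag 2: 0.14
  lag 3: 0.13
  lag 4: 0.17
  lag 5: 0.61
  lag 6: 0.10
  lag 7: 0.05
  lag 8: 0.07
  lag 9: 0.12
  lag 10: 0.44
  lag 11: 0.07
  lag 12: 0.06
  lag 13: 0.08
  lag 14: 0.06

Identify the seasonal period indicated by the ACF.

5

The largest autocorrelation is r_5 = 0.61, with a weaker echo at lag 10 (0.44); the remaining lags stay at or below 0.27. The elevated value at lag 1 (0.27), dropping to 0.14 at lag 2, reflects decaying short-term dependence rather than seasonality.
The dominant spike at lag 5 indicates a seasonal period of 5.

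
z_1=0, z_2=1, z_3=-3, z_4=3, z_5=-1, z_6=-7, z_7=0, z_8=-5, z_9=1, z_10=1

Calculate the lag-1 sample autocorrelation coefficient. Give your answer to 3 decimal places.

-0.279

Mean z̄ = (0 + 1 − 3 + 3 − 1 − 7 + 0 − 5 + 1 + 1)/10 = -1.0000
Numerator Σ_{t=1}^{9}(z_t−z̄)(z_{t+1}−z̄) = -24.0000
Denominator Σ(z_t−z̄)² = 86.0000
r_1 = -24.0000 / 86.0000 = -0.279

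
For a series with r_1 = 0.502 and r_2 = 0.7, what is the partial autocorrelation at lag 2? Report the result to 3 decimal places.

φ_{22} = (r_2 − r_1²) / (1 − r_1²)
r_1² = (0.502)² = 0.252004
Numerator = 0.7 − 0.2520 = 0.4480; denominator = 1 − 0.2520 = 0.7480
φ_{22} = 0.4480 / 0.7480 = 0.599

0.599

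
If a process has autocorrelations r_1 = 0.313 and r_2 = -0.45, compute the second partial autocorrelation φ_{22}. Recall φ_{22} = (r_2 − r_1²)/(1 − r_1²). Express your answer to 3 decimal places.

φ_{22} = (r_2 − r_1²) / (1 − r_1²)
r_1² = (0.313)² = 0.097969
Numerator = -0.45 − 0.0980 = -0.5480; denominator = 1 − 0.0980 = 0.9020
φ_{22} = -0.5480 / 0.9020 = -0.607

-0.607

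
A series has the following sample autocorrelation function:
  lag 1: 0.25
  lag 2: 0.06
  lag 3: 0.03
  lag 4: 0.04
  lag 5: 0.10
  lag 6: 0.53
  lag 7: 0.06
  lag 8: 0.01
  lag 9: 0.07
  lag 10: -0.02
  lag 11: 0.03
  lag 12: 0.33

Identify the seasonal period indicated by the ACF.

The largest autocorrelation is r_6 = 0.53, with a weaker echo at lag 12 (0.33); the remaining lags stay at or below 0.25. The elevated value at lag 1 (0.25), dropping to 0.06 at lag 2, reflects decaying short-term dependence rather than seasonality.
The dominant spike at lag 6 indicates a seasonal period of 6.

6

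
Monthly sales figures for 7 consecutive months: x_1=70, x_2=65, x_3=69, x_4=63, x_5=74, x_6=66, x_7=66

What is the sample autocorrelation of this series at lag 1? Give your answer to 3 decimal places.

-0.654

Mean x̄ = (70 + 65 + 69 + 63 + 74 + 66 + 66)/7 = 67.5714
Σ(x_t−x̄)(x_{t+1}−x̄) = (-6.2449) + (-3.6735) + (-6.5306) + (-29.3878) + (-10.1020) + (2.4694) = -53.4694
Denominator Σ(x_t−x̄)² = 81.7143
r_1 = -53.4694 / 81.7143 = -0.654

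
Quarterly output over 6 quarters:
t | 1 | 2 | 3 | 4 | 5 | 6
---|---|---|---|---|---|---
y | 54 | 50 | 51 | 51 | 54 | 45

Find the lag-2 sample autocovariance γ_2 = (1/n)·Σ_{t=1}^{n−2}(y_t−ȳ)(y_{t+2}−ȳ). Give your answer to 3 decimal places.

-0.009

Mean ȳ = (54 + 50 + 51 + 51 + 54 + 45)/6 = 50.8333
Deviations: 3.1667, -0.8333, 0.1667, 0.1667, 3.1667, -5.8333
Σ_{t=1}^{4}(y_t−ȳ)(y_{t+2}−ȳ) = -0.0556
γ_2 = -0.0556 / 6 = -0.009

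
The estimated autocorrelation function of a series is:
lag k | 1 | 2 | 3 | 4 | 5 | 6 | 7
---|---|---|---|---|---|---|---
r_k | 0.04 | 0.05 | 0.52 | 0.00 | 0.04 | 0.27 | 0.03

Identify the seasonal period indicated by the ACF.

3

The largest autocorrelation is r_3 = 0.52, with a weaker echo at lag 6 (0.27); the remaining lags stay at or below 0.05.
The dominant spike at lag 3 indicates a seasonal period of 3.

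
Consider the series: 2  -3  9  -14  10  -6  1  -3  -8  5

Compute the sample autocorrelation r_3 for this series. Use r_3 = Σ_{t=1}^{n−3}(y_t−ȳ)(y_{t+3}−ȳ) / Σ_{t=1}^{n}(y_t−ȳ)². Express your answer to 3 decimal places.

Mean ȳ = (2 − 3 + 9 − 14 + 10 − 6 + 1 − 3 − 8 + 5)/10 = -0.7000
Σ(y_t−ȳ)(y_{t+3}−ȳ) = (-35.9100) + (-24.6100) + (-51.4100) + (-22.6100) + (-24.6100) + (38.6900) + (9.6900) = -110.7700
Denominator Σ(y_t−ȳ)² = 520.1000
r_3 = -110.7700 / 520.1000 = -0.213

-0.213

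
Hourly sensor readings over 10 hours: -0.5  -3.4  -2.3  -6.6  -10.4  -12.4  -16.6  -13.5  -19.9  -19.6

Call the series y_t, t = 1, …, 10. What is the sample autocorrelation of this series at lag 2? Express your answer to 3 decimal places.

0.425

Mean ȳ = (-0.5 − 3.4 − 2.3 − 6.6 − 10.4 − 12.4 − 16.6 − 13.5 − 19.9 − 19.6)/10 = -10.5200
Numerator Σ_{t=1}^{8}(y_t−ȳ)(y_{t+2}−ȳ) = 192.8532
Denominator Σ(y_t−ȳ)² = 453.8560
r_2 = 192.8532 / 453.8560 = 0.425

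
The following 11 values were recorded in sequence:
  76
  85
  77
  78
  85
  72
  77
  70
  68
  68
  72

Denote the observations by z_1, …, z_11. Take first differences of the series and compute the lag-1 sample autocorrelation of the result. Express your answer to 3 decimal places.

-0.563

First differences Δz: 9, -8, 1, 7, -13, 5, -7, -2, 0, 4
Mean of differences = -0.4000
Numerator Σ(Δz_t−Δz̄)(Δz_{t+1}−Δz̄) = -256.9600
Denominator Σ(Δz_t−Δz̄)² = 456.4000
r_1(Δz) = -256.9600 / 456.4000 = -0.563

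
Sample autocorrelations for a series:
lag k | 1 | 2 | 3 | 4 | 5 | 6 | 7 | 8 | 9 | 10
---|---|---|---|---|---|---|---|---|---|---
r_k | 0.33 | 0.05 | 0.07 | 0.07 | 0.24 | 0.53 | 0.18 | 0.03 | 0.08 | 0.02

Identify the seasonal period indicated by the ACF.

6

The largest autocorrelation is r_6 = 0.53; the remaining lags stay at or below 0.33. The elevated value at lag 1 (0.33), dropping to 0.05 at lag 2, reflects decaying short-term dependence rather than seasonality.
The dominant spike at lag 6 indicates a seasonal period of 6.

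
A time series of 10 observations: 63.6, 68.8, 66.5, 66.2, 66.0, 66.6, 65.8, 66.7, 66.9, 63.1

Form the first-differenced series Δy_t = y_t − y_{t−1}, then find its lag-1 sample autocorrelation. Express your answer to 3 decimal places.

-0.271

First differences Δy: 5.2, -2.3, -0.3, -0.2, 0.6, -0.8, 0.9, 0.2, -3.8
Mean of differences = -0.0556
Numerator Σ(Δy_t−Δȳ)(Δy_{t+1}−Δȳ) = -13.2186
Denominator Σ(Δy_t−Δȳ)² = 48.7222
r_1(Δy) = -13.2186 / 48.7222 = -0.271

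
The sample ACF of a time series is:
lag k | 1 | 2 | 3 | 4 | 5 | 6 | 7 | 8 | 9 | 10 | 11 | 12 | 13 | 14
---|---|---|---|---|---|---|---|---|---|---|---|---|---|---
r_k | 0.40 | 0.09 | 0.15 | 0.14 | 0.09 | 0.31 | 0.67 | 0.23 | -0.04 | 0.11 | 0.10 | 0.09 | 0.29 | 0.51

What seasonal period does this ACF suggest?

The largest autocorrelation is r_7 = 0.67, with a weaker echo at lag 14 (0.51); the remaining lags stay at or below 0.40. The elevated value at lag 1 (0.40), dropping to 0.09 at lag 2, reflects decaying short-term dependence rather than seasonality.
The dominant spike at lag 7 indicates a seasonal period of 7.

7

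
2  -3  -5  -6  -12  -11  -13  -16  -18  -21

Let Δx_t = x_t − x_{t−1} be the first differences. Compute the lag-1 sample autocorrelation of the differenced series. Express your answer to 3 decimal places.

First differences Δx: -5, -2, -1, -6, 1, -2, -3, -2, -3
Mean of differences = -2.5556
Numerator Σ(Δx_t−Δx̄)(Δx_{t+1}−Δx̄) = -16.8642
Denominator Σ(Δx_t−Δx̄)² = 34.2222
r_1(Δx) = -16.8642 / 34.2222 = -0.493

-0.493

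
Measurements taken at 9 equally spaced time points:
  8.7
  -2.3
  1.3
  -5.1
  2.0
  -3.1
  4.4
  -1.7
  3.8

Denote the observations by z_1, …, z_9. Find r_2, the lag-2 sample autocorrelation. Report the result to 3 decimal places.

0.468

Mean z̄ = (8.7 − 2.3 + 1.3 − 5.1 + 2.0 − 3.1 + 4.4 − 1.7 + 3.8)/9 = 0.8889
Σ(z_t−z̄)(z_{t+2}−z̄) = (3.2112) + (19.0979) + (0.4568) + (23.8890) + (3.9012) + (10.3268) + (10.2212) = 71.1042
Denominator Σ(z_t−z̄)² = 151.8689
r_2 = 71.1042 / 151.8689 = 0.468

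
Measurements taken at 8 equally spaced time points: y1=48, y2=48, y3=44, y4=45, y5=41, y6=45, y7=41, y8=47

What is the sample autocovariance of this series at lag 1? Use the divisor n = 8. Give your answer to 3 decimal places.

-0.346

Mean ȳ = (48 + 48 + 44 + 45 + 41 + 45 + 41 + 47)/8 = 44.8750
Deviations: 3.1250, 3.1250, -0.8750, 0.1250, -3.8750, 0.1250, -3.8750, 2.1250
Σ_{t=1}^{7}(y_t−ȳ)(y_{t+1}−ȳ) = -2.7656
γ_1 = -2.7656 / 8 = -0.346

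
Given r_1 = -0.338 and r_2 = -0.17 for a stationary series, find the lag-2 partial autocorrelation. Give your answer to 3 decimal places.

-0.321

φ_{22} = (r_2 − r_1²) / (1 − r_1²)
r_1² = (-0.338)² = 0.114244
Numerator = -0.17 − 0.1142 = -0.2842; denominator = 1 − 0.1142 = 0.8858
φ_{22} = -0.2842 / 0.8858 = -0.321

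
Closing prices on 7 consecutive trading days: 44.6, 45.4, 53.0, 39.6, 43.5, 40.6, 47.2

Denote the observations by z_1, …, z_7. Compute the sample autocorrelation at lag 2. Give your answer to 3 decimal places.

Mean z̄ = (44.6 + 45.4 + 53.0 + 39.6 + 43.5 + 40.6 + 47.2)/7 = 44.8429
Deviations from mean: -0.2429, 0.5571, 8.1571, -5.2429, -1.3429, -4.2429, 2.3571
Σ(z_t−z̄)(z_{t+2}−z̄) = (-1.9810) + (-2.9210) + (-10.9539) + (22.2447) + (-3.1653) = 3.2235
Denominator Σ(z_t−z̄)² = 119.7571
r_2 = 3.2235 / 119.7571 = 0.027

0.027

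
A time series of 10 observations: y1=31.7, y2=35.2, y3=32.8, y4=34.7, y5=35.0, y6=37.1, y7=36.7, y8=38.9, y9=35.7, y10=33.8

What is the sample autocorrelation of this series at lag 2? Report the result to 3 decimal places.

0.259

Mean ȳ = (31.7 + 35.2 + 32.8 + 34.7 + 35.0 + 37.1 + 36.7 + 38.9 + 35.7 + 33.8)/10 = 35.1600
Numerator Σ_{t=1}^{8}(y_t−ȳ)(y_{t+2}−ȳ) = 10.3868
Denominator Σ(y_t−ȳ)² = 40.0440
r_2 = 10.3868 / 40.0440 = 0.259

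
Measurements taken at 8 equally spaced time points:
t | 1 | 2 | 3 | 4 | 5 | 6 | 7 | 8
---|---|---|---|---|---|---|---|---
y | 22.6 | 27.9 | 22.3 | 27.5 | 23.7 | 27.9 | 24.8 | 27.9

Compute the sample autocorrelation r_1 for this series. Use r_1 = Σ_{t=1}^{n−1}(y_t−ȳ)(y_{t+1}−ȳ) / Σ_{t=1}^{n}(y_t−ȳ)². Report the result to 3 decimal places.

-0.743

Mean ȳ = (22.6 + 27.9 + 22.3 + 27.5 + 23.7 + 27.9 + 24.8 + 27.9)/8 = 25.5750
Numerator Σ_{t=1}^{7}(y_t−ȳ)(y_{t+1}−ȳ) = -32.4081
Denominator Σ(y_t−ȳ)² = 43.6150
r_1 = -32.4081 / 43.6150 = -0.743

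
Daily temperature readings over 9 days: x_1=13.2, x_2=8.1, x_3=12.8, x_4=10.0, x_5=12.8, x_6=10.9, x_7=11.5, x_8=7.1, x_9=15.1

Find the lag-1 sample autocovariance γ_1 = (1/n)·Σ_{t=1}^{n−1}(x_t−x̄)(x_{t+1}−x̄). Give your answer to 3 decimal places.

-3.599

Mean x̄ = (13.2 + 8.1 + 12.8 + 10.0 + 12.8 + 10.9 + 11.5 + 7.1 + 15.1)/9 = 11.2778
Σ_{t=1}^{8}(x_t−x̄)(x_{t+1}−x̄) = -32.3916
γ_1 = -32.3916 / 9 = -3.599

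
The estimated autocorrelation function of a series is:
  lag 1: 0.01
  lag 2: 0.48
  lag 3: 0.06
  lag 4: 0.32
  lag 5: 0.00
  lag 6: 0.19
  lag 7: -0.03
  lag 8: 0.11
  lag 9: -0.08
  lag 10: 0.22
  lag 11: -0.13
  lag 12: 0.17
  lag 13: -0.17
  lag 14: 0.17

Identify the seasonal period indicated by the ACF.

2

The largest autocorrelation is r_2 = 0.48, with weaker echoes at lags 4 (0.32), 6 (0.19), 10 (0.22), 12 (0.17) and 14 (0.17); the remaining lags stay at or below 0.11.
The dominant spike at lag 2 indicates a seasonal period of 2.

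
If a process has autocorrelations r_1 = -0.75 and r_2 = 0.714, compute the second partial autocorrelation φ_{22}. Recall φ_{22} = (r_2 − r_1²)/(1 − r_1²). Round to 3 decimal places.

0.346

φ_{22} = (r_2 − r_1²) / (1 − r_1²)
r_1² = (-0.75)² = 0.5625
Numerator = 0.714 − 0.5625 = 0.1515; denominator = 1 − 0.5625 = 0.4375
φ_{22} = 0.1515 / 0.4375 = 0.346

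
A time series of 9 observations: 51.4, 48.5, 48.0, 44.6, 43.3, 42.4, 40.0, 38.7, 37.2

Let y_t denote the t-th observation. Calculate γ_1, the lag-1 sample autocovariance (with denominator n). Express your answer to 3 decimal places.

13.052

Mean ȳ = (51.4 + 48.5 + 48.0 + 44.6 + 43.3 + 42.4 + 40.0 + 38.7 + 37.2)/9 = 43.7889
Σ_{t=1}^{8}(y_t−ȳ)(y_{t+1}−ȳ) = 117.4677
γ_1 = 117.4677 / 9 = 13.052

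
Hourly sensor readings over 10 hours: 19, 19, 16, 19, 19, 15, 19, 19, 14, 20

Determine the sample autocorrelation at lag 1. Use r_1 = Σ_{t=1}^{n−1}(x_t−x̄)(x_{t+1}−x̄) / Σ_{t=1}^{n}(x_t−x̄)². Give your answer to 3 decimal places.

-0.499

Mean x̄ = (19 + 19 + 16 + 19 + 19 + 15 + 19 + 19 + 14 + 20)/10 = 17.9000
Numerator Σ_{t=1}^{9}(x_t−x̄)(x_{t+1}−x̄) = -19.4100
Denominator Σ(x_t−x̄)² = 38.9000
r_1 = -19.4100 / 38.9000 = -0.499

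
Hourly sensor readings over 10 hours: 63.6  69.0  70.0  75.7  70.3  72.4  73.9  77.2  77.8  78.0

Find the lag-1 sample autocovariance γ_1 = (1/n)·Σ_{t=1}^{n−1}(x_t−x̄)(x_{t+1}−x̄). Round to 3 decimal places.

Mean x̄ = (63.6 + 69.0 + 70.0 + 75.7 + 70.3 + 72.4 + 73.9 + 77.2 + 77.8 + 78.0)/10 = 72.7900
Σ_{t=1}^{9}(x_t−x̄)(x_{t+1}−x̄) = 83.6689
γ_1 = 83.6689 / 10 = 8.367

8.367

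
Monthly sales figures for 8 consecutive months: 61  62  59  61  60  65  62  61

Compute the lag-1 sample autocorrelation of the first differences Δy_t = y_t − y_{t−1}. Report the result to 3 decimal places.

-0.560

First differences Δy: 1, -3, 2, -1, 5, -3, -1
Mean of differences = 0.0000
Numerator Σ(Δy_t−Δȳ)(Δy_{t+1}−Δȳ) = -28.0000
Denominator Σ(Δy_t−Δȳ)² = 50.0000
r_1(Δy) = -28.0000 / 50.0000 = -0.560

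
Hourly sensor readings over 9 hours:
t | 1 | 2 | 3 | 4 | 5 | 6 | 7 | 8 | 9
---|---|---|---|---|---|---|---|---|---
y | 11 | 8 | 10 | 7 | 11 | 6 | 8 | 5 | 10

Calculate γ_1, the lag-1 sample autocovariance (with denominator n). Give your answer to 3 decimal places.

-1.861

Mean ȳ = (11 + 8 + 10 + 7 + 11 + 6 + 8 + 5 + 10)/9 = 8.4444
Σ_{t=1}^{8}(y_t−ȳ)(y_{t+1}−ȳ) = -16.7531
γ_1 = -16.7531 / 9 = -1.861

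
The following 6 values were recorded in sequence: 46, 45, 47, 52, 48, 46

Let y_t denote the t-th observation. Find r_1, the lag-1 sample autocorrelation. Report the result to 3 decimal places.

0.145

Mean ȳ = (46 + 45 + 47 + 52 + 48 + 46)/6 = 47.3333
Deviations from mean: -1.3333, -2.3333, -0.3333, 4.6667, 0.6667, -1.3333
Σ(y_t−ȳ)(y_{t+1}−ȳ) = (3.1111) + (0.7778) + (-1.5556) + (3.1111) + (-0.8889) = 4.5556
Denominator Σ(y_t−ȳ)² = 31.3333
r_1 = 4.5556 / 31.3333 = 0.145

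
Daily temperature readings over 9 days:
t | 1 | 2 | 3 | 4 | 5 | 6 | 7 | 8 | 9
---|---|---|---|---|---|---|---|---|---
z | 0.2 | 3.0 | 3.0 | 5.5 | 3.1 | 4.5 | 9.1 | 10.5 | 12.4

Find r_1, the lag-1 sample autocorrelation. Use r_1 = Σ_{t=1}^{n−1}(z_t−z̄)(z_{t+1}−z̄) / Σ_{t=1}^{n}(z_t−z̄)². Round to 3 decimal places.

0.533

Mean z̄ = (0.2 + 3.0 + 3.0 + 5.5 + 3.1 + 4.5 + 9.1 + 10.5 + 12.4)/9 = 5.7000
Numerator Σ_{t=1}^{8}(z_t−z̄)(z_{t+1}−z̄) = 70.7200
Denominator Σ(z_t−z̄)² = 132.5600
r_1 = 70.7200 / 132.5600 = 0.533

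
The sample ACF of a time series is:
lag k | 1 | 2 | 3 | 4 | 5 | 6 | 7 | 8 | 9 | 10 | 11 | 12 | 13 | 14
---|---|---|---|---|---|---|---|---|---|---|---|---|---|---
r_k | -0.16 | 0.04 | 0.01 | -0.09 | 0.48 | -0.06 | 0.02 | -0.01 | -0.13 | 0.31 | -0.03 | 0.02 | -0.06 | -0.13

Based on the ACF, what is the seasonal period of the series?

The largest autocorrelation is r_5 = 0.48, with a weaker echo at lag 10 (0.31); the remaining lags stay at or below 0.04.
The dominant spike at lag 5 indicates a seasonal period of 5.

5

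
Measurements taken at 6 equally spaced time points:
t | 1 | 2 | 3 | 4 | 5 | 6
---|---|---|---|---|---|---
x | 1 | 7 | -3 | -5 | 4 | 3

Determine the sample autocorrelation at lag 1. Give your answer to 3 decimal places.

Mean x̄ = (1 + 7 − 3 − 5 + 4 + 3)/6 = 1.1667
Deviations from mean: -0.1667, 5.8333, -4.1667, -6.1667, 2.8333, 1.8333
Numerator Σ_{t=1}^{5}(x_t−x̄)(x_{t+1}−x̄) = -11.8611
Denominator Σ(x_t−x̄)² = 100.8333
r_1 = -11.8611 / 100.8333 = -0.118

-0.118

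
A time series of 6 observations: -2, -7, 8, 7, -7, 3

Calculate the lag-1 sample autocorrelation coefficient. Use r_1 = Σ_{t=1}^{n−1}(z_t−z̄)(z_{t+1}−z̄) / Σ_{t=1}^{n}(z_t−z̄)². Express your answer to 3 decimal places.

-0.253

Mean z̄ = (-2 − 7 + 8 + 7 − 7 + 3)/6 = 0.3333
Deviations from mean: -2.3333, -7.3333, 7.6667, 6.6667, -7.3333, 2.6667
Numerator Σ_{t=1}^{5}(z_t−z̄)(z_{t+1}−z̄) = -56.4444
Denominator Σ(z_t−z̄)² = 223.3333
r_1 = -56.4444 / 223.3333 = -0.253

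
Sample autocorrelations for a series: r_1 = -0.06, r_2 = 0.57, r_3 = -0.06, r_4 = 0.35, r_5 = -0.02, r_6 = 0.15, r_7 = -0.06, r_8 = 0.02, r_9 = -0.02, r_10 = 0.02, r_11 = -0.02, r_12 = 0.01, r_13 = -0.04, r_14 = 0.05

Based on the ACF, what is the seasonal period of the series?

2

The largest autocorrelation is r_2 = 0.57, with weaker echoes at lags 4 (0.35) and 6 (0.15); the remaining lags stay at or below 0.05.
The dominant spike at lag 2 indicates a seasonal period of 2.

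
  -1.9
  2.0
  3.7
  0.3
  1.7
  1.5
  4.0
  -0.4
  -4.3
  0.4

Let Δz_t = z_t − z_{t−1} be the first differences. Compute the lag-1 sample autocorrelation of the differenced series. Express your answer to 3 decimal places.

-0.163

First differences Δz: 3.9, 1.7, -3.4, 1.4, -0.2, 2.5, -4.4, -3.9, 4.7
Mean of differences = 0.2556
Numerator Σ(Δz_t−Δz̄)(Δz_{t+1}−Δz̄) = -15.3153
Denominator Σ(Δz_t−Δz̄)² = 93.9822
r_1(Δz) = -15.3153 / 93.9822 = -0.163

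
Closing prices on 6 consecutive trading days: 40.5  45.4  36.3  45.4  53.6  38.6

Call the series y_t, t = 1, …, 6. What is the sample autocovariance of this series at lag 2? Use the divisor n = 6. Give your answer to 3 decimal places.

Mean ȳ = (40.5 + 45.4 + 36.3 + 45.4 + 53.6 + 38.6)/6 = 43.3000
Deviations: -2.8000, 2.1000, -7.0000, 2.1000, 10.3000, -4.7000
Σ_{t=1}^{4}(y_t−ȳ)(y_{t+2}−ȳ) = -57.9600
γ_2 = -57.9600 / 6 = -9.660

-9.660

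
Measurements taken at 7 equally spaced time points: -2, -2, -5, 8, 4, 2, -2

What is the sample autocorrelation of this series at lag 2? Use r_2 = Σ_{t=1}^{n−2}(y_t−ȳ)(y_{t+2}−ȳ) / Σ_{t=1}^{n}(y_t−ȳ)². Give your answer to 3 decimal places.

Mean ȳ = (-2 − 2 − 5 + 8 + 4 + 2 − 2)/7 = 0.4286
Σ(y_t−ȳ)(y_{t+2}−ȳ) = (13.1837) + (-18.3878) + (-19.3878) + (11.8980) + (-8.6735) = -21.3673
Denominator Σ(y_t−ȳ)² = 119.7143
r_2 = -21.3673 / 119.7143 = -0.178

-0.178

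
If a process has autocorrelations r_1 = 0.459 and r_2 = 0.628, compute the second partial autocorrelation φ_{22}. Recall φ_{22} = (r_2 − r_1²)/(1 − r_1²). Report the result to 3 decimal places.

φ_{22} = (r_2 − r_1²) / (1 − r_1²)
r_1² = (0.459)² = 0.210681
Numerator = 0.628 − 0.2107 = 0.4173; denominator = 1 − 0.2107 = 0.7893
φ_{22} = 0.4173 / 0.7893 = 0.529

0.529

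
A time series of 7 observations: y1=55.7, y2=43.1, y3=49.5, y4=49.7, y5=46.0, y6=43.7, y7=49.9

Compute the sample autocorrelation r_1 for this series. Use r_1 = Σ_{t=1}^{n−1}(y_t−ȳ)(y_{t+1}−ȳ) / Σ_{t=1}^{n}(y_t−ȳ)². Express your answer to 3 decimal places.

Mean ȳ = (55.7 + 43.1 + 49.5 + 49.7 + 46.0 + 43.7 + 49.9)/7 = 48.2286
Σ(y_t−ȳ)(y_{t+1}−ȳ) = (-38.3178) + (-6.5206) + (1.8708) + (-3.2792) + (10.0922) + (-7.5692) = -43.7237
Denominator Σ(y_t−ȳ)² = 114.1743
r_1 = -43.7237 / 114.1743 = -0.383

-0.383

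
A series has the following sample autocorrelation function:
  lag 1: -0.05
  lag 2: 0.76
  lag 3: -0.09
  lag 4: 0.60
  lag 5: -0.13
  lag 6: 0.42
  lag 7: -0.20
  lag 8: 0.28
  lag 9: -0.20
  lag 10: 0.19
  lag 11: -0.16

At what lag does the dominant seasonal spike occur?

2

The largest autocorrelation is r_2 = 0.76, with weaker echoes at lags 4 (0.60), 6 (0.42), 8 (0.28) and 10 (0.19); the remaining lags stay at or below -0.05.
The dominant spike at lag 2 indicates a seasonal period of 2.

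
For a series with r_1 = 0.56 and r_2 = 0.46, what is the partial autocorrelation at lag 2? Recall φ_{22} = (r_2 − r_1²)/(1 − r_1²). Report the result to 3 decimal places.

0.213

φ_{22} = (r_2 − r_1²) / (1 − r_1²)
r_1² = (0.56)² = 0.3136
Numerator = 0.46 − 0.3136 = 0.1464; denominator = 1 − 0.3136 = 0.6864
φ_{22} = 0.1464 / 0.6864 = 0.213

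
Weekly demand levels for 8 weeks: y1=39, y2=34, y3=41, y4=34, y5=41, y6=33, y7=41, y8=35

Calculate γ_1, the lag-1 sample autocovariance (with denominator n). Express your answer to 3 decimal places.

Mean ȳ = (39 + 34 + 41 + 34 + 41 + 33 + 41 + 35)/8 = 37.2500
Σ_{t=1}^{7}(y_t−ȳ)(y_{t+1}−ȳ) = -82.5625
γ_1 = -82.5625 / 8 = -10.320

-10.320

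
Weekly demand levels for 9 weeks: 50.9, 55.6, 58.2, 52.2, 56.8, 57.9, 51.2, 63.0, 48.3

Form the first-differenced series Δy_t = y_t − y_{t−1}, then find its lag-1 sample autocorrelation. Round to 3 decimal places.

First differences Δy: 4.7, 2.6, -6.0, 4.6, 1.1, -6.7, 11.8, -14.7
Mean of differences = -0.3250
Numerator Σ(Δy_t−Δȳ)(Δy_{t+1}−Δȳ) = -283.5106
Denominator Σ(Δy_t−Δȳ)² = 486.5950
r_1(Δy) = -283.5106 / 486.5950 = -0.583

-0.583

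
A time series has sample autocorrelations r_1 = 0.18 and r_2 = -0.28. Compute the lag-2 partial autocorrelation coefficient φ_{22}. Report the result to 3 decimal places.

-0.323

φ_{22} = (r_2 − r_1²) / (1 − r_1²)
r_1² = (0.18)² = 0.0324
Numerator = -0.28 − 0.0324 = -0.3124; denominator = 1 − 0.0324 = 0.9676
φ_{22} = -0.3124 / 0.9676 = -0.323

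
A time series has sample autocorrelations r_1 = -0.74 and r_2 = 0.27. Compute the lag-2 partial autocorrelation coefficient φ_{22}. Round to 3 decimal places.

-0.614

φ_{22} = (r_2 − r_1²) / (1 − r_1²)
r_1² = (-0.74)² = 0.5476
Numerator = 0.27 − 0.5476 = -0.2776; denominator = 1 − 0.5476 = 0.4524
φ_{22} = -0.2776 / 0.4524 = -0.614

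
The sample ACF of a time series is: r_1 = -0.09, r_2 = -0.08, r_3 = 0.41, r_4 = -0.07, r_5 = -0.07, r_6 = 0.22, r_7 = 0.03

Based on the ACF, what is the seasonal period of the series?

The largest autocorrelation is r_3 = 0.41, with a weaker echo at lag 6 (0.22); the remaining lags stay at or below 0.03.
The dominant spike at lag 3 indicates a seasonal period of 3.

3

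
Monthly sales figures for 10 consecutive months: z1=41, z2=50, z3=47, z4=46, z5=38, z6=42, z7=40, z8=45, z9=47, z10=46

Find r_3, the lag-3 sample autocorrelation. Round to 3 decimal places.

-0.581

Mean z̄ = (41 + 50 + 47 + 46 + 38 + 42 + 40 + 45 + 47 + 46)/10 = 44.2000
Σ(z_t−z̄)(z_{t+3}−z̄) = (-5.7600) + (-35.9600) + (-6.1600) + (-7.5600) + (-4.9600) + (-6.1600) + (-7.5600) = -74.1200
Denominator Σ(z_t−z̄)² = 127.6000
r_3 = -74.1200 / 127.6000 = -0.581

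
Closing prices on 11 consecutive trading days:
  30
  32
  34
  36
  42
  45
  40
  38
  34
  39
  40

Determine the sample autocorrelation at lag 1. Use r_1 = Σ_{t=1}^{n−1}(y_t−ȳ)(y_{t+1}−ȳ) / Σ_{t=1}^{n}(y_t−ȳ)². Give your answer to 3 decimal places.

Mean ȳ = (30 + 32 + 34 + 36 + 42 + 45 + 40 + 38 + 34 + 39 + 40)/11 = 37.2727
Numerator Σ_{t=1}^{10}(y_t−ȳ)(y_{t+1}−ȳ) = 110.0165
Denominator Σ(y_t−ȳ)² = 204.1818
r_1 = 110.0165 / 204.1818 = 0.539

0.539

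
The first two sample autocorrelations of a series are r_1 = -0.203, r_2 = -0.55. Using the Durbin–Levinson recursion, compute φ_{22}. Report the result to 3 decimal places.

φ_{22} = (r_2 − r_1²) / (1 − r_1²)
r_1² = (-0.203)² = 0.041209
Numerator = -0.55 − 0.0412 = -0.5912; denominator = 1 − 0.0412 = 0.9588
φ_{22} = -0.5912 / 0.9588 = -0.617

-0.617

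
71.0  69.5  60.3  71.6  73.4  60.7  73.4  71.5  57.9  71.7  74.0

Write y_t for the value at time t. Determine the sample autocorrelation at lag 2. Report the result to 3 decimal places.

-0.509

Mean ȳ = (71.0 + 69.5 + 60.3 + 71.6 + 73.4 + 60.7 + 73.4 + 71.5 + 57.9 + 71.7 + 74.0)/11 = 68.6364
Numerator Σ_{t=1}^{9}(y_t−ȳ)(y_{t+2}−ȳ) = -180.3681
Denominator Σ(y_t−ȳ)² = 354.6055
r_2 = -180.3681 / 354.6055 = -0.509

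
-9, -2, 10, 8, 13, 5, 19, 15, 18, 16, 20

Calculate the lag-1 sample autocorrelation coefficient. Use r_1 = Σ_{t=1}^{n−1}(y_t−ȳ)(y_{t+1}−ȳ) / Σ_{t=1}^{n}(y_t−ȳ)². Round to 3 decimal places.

Mean ȳ = (-9 − 2 + 10 + 8 + 13 + 5 + 19 + 15 + 18 + 16 + 20)/11 = 10.2727
Numerator Σ_{t=1}^{10}(y_t−ȳ)(y_{t+1}−ȳ) = 351.6529
Denominator Σ(y_t−ȳ)² = 848.1818
r_1 = 351.6529 / 848.1818 = 0.415

0.415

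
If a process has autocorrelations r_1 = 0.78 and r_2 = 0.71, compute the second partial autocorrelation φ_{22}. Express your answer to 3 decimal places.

0.259

φ_{22} = (r_2 − r_1²) / (1 − r_1²)
r_1² = (0.78)² = 0.6084
Numerator = 0.71 − 0.6084 = 0.1016; denominator = 1 − 0.6084 = 0.3916
φ_{22} = 0.1016 / 0.3916 = 0.259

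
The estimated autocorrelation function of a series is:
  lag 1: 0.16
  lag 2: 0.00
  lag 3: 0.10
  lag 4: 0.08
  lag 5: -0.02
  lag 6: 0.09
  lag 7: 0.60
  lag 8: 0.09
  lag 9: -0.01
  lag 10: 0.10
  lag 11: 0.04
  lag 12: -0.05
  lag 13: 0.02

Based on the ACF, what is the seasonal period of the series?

7

The largest autocorrelation is r_7 = 0.60; the remaining lags stay at or below 0.16.
The dominant spike at lag 7 indicates a seasonal period of 7.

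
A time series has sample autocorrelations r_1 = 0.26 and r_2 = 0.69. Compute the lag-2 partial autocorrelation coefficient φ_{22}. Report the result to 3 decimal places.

φ_{22} = (r_2 − r_1²) / (1 − r_1²)
r_1² = (0.26)² = 0.0676
Numerator = 0.69 − 0.0676 = 0.6224; denominator = 1 − 0.0676 = 0.9324
φ_{22} = 0.6224 / 0.9324 = 0.668

0.668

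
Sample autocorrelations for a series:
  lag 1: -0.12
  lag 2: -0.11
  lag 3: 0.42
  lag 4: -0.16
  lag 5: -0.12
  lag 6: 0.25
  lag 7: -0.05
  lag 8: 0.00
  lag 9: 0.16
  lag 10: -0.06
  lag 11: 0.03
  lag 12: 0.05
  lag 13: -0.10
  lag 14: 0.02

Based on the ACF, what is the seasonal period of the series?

The largest autocorrelation is r_3 = 0.42, with weaker echoes at lags 6 (0.25) and 9 (0.16); the remaining lags stay at or below 0.05.
The dominant spike at lag 3 indicates a seasonal period of 3.

3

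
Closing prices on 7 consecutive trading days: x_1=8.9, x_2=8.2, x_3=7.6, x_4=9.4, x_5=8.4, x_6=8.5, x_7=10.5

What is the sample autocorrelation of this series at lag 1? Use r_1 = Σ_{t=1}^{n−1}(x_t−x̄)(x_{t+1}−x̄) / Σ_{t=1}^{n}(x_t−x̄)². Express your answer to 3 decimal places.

-0.135

Mean x̄ = (8.9 + 8.2 + 7.6 + 9.4 + 8.4 + 8.5 + 10.5)/7 = 8.7857
Deviations from mean: 0.1143, -0.5857, -1.1857, 0.6143, -0.3857, -0.2857, 1.7143
Σ(x_t−x̄)(x_{t+1}−x̄) = (-0.0669) + (0.6945) + (-0.7284) + (-0.2369) + (0.1102) + (-0.4898) = -0.7173
Denominator Σ(x_t−x̄)² = 5.3086
r_1 = -0.7173 / 5.3086 = -0.135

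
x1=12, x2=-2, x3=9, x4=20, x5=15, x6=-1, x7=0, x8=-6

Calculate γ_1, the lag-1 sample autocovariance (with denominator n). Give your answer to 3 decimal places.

Mean x̄ = (12 − 2 + 9 + 20 + 15 − 1 + 0 − 6)/8 = 5.8750
Deviations: 6.1250, -7.8750, 3.1250, 14.1250, 9.1250, -6.8750, -5.8750, -11.8750
Σ_{t=1}^{7}(x_t−x̄)(x_{t+1}−x̄) = 147.6094
γ_1 = 147.6094 / 8 = 18.451

18.451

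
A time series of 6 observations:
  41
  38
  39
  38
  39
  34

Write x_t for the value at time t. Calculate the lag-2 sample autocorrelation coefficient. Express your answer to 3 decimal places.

Mean x̄ = (41 + 38 + 39 + 38 + 39 + 34)/6 = 38.1667
Deviations from mean: 2.8333, -0.1667, 0.8333, -0.1667, 0.8333, -4.1667
Numerator Σ_{t=1}^{4}(x_t−x̄)(x_{t+2}−x̄) = 3.7778
Denominator Σ(x_t−x̄)² = 26.8333
r_2 = 3.7778 / 26.8333 = 0.141

0.141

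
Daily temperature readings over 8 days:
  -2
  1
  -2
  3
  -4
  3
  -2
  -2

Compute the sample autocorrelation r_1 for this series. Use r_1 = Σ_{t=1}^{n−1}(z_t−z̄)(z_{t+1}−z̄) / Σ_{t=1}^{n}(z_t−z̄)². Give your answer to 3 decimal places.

Mean z̄ = (-2 + 1 − 2 + 3 − 4 + 3 − 2 − 2)/8 = -0.6250
Σ(z_t−z̄)(z_{t+1}−z̄) = (-2.2344) + (-2.2344) + (-4.9844) + (-12.2344) + (-12.2344) + (-4.9844) + (1.8906) = -37.0156
Denominator Σ(z_t−z̄)² = 47.8750
r_1 = -37.0156 / 47.8750 = -0.773

-0.773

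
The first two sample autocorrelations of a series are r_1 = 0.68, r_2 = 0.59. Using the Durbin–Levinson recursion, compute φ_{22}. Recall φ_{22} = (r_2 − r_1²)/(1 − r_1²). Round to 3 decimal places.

φ_{22} = (r_2 − r_1²) / (1 − r_1²)
r_1² = (0.68)² = 0.4624
Numerator = 0.59 − 0.4624 = 0.1276; denominator = 1 − 0.4624 = 0.5376
φ_{22} = 0.1276 / 0.5376 = 0.237

0.237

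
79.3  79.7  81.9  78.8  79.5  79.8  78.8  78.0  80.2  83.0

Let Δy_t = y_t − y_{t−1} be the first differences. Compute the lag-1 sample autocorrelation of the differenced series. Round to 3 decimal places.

First differences Δy: 0.4, 2.2, -3.1, 0.7, 0.3, -1.0, -0.8, 2.2, 2.8
Mean of differences = 0.4111
Numerator Σ(Δy_t−Δȳ)(Δy_{t+1}−Δȳ) = -3.3746
Denominator Σ(Δy_t−Δȳ)² = 27.9889
r_1(Δy) = -3.3746 / 27.9889 = -0.121

-0.121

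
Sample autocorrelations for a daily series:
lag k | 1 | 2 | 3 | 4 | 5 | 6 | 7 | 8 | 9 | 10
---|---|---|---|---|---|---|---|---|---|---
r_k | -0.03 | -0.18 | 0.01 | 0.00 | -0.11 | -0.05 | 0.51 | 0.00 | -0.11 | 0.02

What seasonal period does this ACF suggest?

The largest autocorrelation is r_7 = 0.51; the remaining lags stay at or below 0.02.
The dominant spike at lag 7 indicates a seasonal period of 7.

7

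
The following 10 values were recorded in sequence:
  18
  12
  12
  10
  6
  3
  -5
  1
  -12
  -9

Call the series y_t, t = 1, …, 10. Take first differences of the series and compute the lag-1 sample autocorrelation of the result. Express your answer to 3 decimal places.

-0.771

First differences Δy: -6, 0, -2, -4, -3, -8, 6, -13, 3
Mean of differences = -3.0000
Numerator Σ(Δy_t−Δȳ)(Δy_{t+1}−Δȳ) = -202.0000
Denominator Σ(Δy_t−Δȳ)² = 262.0000
r_1(Δy) = -202.0000 / 262.0000 = -0.771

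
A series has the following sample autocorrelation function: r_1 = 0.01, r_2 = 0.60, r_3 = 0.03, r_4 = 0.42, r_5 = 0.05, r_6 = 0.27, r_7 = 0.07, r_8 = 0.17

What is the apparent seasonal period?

2

The largest autocorrelation is r_2 = 0.60, with weaker echoes at lags 4 (0.42), 6 (0.27) and 8 (0.17); the remaining lags stay at or below 0.07.
The dominant spike at lag 2 indicates a seasonal period of 2.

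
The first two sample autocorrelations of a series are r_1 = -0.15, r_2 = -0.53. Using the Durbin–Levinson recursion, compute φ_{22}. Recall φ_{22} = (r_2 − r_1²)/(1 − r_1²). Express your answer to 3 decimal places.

φ_{22} = (r_2 − r_1²) / (1 − r_1²)
r_1² = (-0.15)² = 0.0225
Numerator = -0.53 − 0.0225 = -0.5525; denominator = 1 − 0.0225 = 0.9775
φ_{22} = -0.5525 / 0.9775 = -0.565

-0.565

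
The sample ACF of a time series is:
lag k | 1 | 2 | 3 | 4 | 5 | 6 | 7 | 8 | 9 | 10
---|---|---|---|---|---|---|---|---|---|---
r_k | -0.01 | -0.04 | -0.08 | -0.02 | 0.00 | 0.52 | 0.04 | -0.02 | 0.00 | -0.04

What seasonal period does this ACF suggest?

The largest autocorrelation is r_6 = 0.52; the remaining lags stay at or below 0.04.
The dominant spike at lag 6 indicates a seasonal period of 6.

6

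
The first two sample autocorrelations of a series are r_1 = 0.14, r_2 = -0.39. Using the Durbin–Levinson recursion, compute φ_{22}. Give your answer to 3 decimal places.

-0.418

φ_{22} = (r_2 − r_1²) / (1 − r_1²)
r_1² = (0.14)² = 0.0196
Numerator = -0.39 − 0.0196 = -0.4096; denominator = 1 − 0.0196 = 0.9804
φ_{22} = -0.4096 / 0.9804 = -0.418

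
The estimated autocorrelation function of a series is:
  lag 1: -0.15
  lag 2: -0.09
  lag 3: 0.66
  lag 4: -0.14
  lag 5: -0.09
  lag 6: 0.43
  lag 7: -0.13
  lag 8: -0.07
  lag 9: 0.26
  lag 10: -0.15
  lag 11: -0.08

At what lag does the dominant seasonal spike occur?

3

The largest autocorrelation is r_3 = 0.66, with weaker echoes at lags 6 (0.43) and 9 (0.26); the remaining lags stay at or below -0.07.
The dominant spike at lag 3 indicates a seasonal period of 3.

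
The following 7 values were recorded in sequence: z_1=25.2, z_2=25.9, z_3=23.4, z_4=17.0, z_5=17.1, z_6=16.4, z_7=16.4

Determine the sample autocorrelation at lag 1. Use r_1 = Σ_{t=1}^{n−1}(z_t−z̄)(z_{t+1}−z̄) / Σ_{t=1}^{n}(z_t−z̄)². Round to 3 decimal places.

0.624

Mean z̄ = (25.2 + 25.9 + 23.4 + 17.0 + 17.1 + 16.4 + 16.4)/7 = 20.2000
Deviations from mean: 5.0000, 5.7000, 3.2000, -3.2000, -3.1000, -3.8000, -3.8000
Numerator Σ_{t=1}^{6}(z_t−z̄)(z_{t+1}−z̄) = 72.6400
Denominator Σ(z_t−z̄)² = 116.4600
r_1 = 72.6400 / 116.4600 = 0.624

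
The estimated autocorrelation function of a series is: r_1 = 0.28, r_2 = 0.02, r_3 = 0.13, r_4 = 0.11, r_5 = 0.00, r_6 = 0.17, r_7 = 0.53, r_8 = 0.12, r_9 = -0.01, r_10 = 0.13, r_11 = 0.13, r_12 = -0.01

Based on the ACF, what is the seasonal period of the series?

The largest autocorrelation is r_7 = 0.53; the remaining lags stay at or below 0.28. The elevated value at lag 1 (0.28), dropping to 0.02 at lag 2, reflects decaying short-term dependence rather than seasonality.
The dominant spike at lag 7 indicates a seasonal period of 7.

7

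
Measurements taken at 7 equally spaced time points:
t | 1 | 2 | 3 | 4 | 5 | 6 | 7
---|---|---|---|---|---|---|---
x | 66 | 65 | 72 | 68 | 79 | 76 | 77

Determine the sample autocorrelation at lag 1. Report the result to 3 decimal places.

0.325

Mean x̄ = (66 + 65 + 72 + 68 + 79 + 76 + 77)/7 = 71.8571
Deviations from mean: -5.8571, -6.8571, 0.1429, -3.8571, 7.1429, 4.1429, 5.1429
Numerator Σ_{t=1}^{6}(x_t−x̄)(x_{t+1}−x̄) = 61.9796
Denominator Σ(x_t−x̄)² = 190.8571
r_1 = 61.9796 / 190.8571 = 0.325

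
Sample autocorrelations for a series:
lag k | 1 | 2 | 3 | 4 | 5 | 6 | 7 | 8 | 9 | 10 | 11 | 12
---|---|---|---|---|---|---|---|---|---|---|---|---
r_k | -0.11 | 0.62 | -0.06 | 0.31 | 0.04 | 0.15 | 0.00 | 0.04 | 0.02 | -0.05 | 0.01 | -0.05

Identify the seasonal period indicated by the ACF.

2

The largest autocorrelation is r_2 = 0.62, with weaker echoes at lags 4 (0.31) and 6 (0.15); the remaining lags stay at or below 0.04.
The dominant spike at lag 2 indicates a seasonal period of 2.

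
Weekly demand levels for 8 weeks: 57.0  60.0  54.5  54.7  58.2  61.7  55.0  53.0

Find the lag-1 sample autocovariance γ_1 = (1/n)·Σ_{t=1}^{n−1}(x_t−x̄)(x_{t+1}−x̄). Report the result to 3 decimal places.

0.022

Mean x̄ = (57.0 + 60.0 + 54.5 + 54.7 + 58.2 + 61.7 + 55.0 + 53.0)/8 = 56.7625
Σ_{t=1}^{7}(x_t−x̄)(x_{t+1}−x̄) = 0.1723
γ_1 = 0.1723 / 8 = 0.022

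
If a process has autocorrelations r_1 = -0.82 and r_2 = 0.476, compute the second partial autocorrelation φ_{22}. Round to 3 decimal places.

φ_{22} = (r_2 − r_1²) / (1 − r_1²)
r_1² = (-0.82)² = 0.6724
Numerator = 0.476 − 0.6724 = -0.1964; denominator = 1 − 0.6724 = 0.3276
φ_{22} = -0.1964 / 0.3276 = -0.600

-0.600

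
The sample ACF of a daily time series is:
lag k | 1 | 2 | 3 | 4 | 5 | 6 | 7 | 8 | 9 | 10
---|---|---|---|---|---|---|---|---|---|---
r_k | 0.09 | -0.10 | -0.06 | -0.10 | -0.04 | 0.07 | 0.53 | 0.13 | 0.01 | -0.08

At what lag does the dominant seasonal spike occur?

7

The largest autocorrelation is r_7 = 0.53; the remaining lags stay at or below 0.13.
The dominant spike at lag 7 indicates a seasonal period of 7.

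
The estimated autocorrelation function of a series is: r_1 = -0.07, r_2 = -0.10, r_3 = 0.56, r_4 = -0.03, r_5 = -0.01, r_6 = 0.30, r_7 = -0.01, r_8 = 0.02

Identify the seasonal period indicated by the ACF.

3

The largest autocorrelation is r_3 = 0.56, with a weaker echo at lag 6 (0.30); the remaining lags stay at or below 0.02.
The dominant spike at lag 3 indicates a seasonal period of 3.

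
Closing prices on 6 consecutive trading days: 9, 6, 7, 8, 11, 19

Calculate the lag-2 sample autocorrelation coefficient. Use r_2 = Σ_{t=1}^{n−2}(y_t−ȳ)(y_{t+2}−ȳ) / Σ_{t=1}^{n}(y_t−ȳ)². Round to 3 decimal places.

-0.089

Mean ȳ = (9 + 6 + 7 + 8 + 11 + 19)/6 = 10.0000
Σ(y_t−ȳ)(y_{t+2}−ȳ) = (3.0000) + (8.0000) + (-3.0000) + (-18.0000) = -10.0000
Denominator Σ(y_t−ȳ)² = 112.0000
r_2 = -10.0000 / 112.0000 = -0.089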